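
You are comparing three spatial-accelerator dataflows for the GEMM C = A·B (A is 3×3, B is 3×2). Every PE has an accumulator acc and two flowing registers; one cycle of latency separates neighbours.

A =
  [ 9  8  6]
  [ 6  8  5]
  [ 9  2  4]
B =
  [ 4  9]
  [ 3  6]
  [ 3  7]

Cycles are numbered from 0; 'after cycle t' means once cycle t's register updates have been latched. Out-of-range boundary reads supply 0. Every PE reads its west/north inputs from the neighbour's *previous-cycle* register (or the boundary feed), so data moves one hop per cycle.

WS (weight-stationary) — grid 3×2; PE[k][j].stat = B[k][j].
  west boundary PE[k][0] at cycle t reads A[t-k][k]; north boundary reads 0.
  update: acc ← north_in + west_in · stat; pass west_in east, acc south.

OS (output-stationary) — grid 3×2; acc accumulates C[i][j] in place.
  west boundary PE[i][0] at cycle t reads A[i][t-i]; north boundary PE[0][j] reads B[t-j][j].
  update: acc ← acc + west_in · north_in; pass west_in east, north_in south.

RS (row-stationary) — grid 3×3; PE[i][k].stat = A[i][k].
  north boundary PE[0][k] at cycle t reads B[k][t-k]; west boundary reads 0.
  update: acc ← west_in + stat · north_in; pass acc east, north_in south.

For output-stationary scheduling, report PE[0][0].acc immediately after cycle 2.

OS on a 3×2 grid — tracing PE[0][0] and its feeders:
  c0 r0c0: 36 / 9 / 4
  c1 r0c0: 60 / 8 / 3
  c2 r0c0: 78 / 6 / 3

PE[0][0].acc = 78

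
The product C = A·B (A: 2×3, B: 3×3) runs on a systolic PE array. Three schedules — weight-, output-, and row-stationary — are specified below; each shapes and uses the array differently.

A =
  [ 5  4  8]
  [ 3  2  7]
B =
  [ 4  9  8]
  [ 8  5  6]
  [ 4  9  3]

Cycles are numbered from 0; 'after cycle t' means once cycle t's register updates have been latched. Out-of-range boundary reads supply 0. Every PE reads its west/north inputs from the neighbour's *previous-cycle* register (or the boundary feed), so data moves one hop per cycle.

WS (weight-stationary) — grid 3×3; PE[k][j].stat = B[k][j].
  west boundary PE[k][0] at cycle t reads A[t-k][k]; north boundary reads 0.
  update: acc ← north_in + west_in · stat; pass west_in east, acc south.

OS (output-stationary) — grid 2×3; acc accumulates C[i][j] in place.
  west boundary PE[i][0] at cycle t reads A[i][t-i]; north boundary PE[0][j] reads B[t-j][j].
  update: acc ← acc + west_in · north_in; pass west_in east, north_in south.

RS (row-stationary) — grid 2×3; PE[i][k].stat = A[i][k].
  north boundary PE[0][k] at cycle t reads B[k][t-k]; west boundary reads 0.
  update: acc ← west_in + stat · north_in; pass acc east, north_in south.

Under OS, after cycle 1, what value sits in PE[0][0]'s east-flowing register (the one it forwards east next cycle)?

OS on a 2×3 grid — tracing PE[0][0] and its feeders:
  0: (0,0).acc=20  regs=<5,4>
  1: (0,0).acc=52  regs=<4,8>

register = 4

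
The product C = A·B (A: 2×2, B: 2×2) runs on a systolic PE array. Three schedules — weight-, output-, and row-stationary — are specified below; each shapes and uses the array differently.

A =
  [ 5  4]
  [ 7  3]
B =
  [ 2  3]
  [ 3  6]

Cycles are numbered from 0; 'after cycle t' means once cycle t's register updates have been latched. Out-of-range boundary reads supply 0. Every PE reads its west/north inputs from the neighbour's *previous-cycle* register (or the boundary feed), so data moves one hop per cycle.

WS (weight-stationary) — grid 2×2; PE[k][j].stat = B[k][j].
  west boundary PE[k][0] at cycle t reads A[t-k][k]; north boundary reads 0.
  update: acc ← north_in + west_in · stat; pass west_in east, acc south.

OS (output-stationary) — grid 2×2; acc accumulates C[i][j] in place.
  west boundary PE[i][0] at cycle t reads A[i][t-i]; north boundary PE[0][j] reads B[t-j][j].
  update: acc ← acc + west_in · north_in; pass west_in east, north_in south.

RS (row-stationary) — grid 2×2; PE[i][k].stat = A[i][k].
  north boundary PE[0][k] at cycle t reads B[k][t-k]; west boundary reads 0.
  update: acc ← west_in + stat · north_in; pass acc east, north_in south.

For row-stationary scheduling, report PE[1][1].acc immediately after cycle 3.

PE[1][1].acc = 39

RS 2×2: PE[1][1] cycle-by-cycle (with neighbour feeds):
  c0 r0c1: 0 / 0 / 0
  c0 r1c0: 0 / 0 / 0
  c0 r1c1: 0 / 0 / 0
  c1 r0c1: 22 / 22 / 3
  c1 r1c0: 14 / 14 / 2
  c1 r1c1: 0 / 0 / 0
  c2 r0c1: 39 / 39 / 6
  c2 r1c0: 21 / 21 / 3
  c2 r1c1: 23 / 23 / 3
  c3 r0c1: 0 / 0 / 0
  c3 r1c0: 0 / 0 / 0
  c3 r1c1: 39 / 39 / 6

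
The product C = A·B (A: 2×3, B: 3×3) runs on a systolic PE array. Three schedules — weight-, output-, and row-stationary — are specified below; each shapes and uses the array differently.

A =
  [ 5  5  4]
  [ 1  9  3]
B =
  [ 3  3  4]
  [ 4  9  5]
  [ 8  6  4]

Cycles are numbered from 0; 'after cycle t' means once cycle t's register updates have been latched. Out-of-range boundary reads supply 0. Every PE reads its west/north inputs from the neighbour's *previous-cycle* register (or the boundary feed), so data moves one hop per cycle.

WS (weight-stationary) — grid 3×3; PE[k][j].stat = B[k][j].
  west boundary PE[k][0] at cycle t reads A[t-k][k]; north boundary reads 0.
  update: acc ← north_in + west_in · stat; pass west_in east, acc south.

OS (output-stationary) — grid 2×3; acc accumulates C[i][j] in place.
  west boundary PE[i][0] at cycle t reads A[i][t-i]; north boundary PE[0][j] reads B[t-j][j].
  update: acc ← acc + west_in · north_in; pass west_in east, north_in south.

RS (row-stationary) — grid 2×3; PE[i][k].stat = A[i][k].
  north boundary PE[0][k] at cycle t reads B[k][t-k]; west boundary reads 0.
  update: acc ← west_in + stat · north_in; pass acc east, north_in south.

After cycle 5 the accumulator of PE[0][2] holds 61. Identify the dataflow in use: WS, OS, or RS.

dataflow = OS

Under WS (3×3), PE[0][2]:
  c0 r0c2: 0 / 0 / 0
  c1 r0c2: 0 / 0 / 0
  c2 r0c2: 20 / 5 / 20
  c3 r0c2: 4 / 1 / 4
  c4 r0c2: 0 / 0 / 0
  c5 r0c2: 0 / 0 / 0
Under OS (2×3), PE[0][2]:
  c0 r0c2: 0 / 0 / 0
  c1 r0c2: 0 / 0 / 0
  c2 r0c2: 20 / 5 / 4
  c3 r0c2: 45 / 5 / 5
  c4 r0c2: 61 / 4 / 4
  c5 r0c2: 61 / 0 / 0
Under RS (2×3), PE[0][2]:
  c0 r0c2: 0 / 0 / 0
  c1 r0c2: 0 / 0 / 0
  c2 r0c2: 67 / 67 / 8
  c3 r0c2: 84 / 84 / 6
  c4 r0c2: 61 / 61 / 4
  c5 r0c2: 0 / 0 / 0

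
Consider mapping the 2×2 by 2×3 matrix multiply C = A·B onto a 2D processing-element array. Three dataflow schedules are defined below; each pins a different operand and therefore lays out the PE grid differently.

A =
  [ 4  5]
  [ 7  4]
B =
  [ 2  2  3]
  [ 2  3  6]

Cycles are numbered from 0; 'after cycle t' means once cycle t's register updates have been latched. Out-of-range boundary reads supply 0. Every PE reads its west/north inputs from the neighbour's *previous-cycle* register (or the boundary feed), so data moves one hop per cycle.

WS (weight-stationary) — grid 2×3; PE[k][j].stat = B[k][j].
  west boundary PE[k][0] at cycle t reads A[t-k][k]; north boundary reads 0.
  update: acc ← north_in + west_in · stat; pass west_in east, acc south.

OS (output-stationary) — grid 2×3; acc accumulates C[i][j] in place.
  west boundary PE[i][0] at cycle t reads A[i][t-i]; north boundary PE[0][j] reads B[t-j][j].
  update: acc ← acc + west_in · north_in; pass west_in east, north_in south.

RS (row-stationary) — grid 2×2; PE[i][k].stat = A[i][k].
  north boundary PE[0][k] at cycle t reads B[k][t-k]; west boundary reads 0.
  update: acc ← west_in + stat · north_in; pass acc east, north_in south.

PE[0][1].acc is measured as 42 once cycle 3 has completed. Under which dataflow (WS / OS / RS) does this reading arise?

— WS: 2×3; PE[0][1] trace:
  c0 r0c1: 0 / 0 / 0
  c1 r0c1: 8 / 4 / 8
  c2 r0c1: 14 / 7 / 14
  c3 r0c1: 0 / 0 / 0
— OS: 2×3; PE[0][1] trace:
  c0 r0c1: 0 / 0 / 0
  c1 r0c1: 8 / 4 / 2
  c2 r0c1: 23 / 5 / 3
  c3 r0c1: 23 / 0 / 0
— RS: 2×2; PE[0][1] trace:
  c0 r0c1: 0 / 0 / 0
  c1 r0c1: 18 / 18 / 2
  c2 r0c1: 23 / 23 / 3
  c3 r0c1: 42 / 42 / 6

dataflow = RS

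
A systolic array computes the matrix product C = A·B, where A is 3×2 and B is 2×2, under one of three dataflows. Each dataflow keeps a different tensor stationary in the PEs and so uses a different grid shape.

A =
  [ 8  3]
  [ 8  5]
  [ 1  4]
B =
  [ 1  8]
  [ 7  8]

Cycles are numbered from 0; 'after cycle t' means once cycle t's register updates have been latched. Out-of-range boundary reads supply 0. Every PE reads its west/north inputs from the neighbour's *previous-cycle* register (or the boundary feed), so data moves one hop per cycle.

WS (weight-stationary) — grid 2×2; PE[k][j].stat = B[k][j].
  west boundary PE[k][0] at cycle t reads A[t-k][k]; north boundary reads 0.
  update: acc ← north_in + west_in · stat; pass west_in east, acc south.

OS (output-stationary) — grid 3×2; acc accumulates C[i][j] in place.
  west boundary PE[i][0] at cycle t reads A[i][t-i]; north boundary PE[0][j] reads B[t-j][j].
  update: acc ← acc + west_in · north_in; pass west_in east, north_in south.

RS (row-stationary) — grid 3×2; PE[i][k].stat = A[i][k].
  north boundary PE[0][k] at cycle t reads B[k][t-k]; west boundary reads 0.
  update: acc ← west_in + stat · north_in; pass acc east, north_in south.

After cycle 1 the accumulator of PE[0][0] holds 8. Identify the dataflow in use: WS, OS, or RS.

Under WS (2×2), PE[0][0]:
  cycle 0: PE[0][0] → acc 8, east 8, south 8
  cycle 1: PE[0][0] → acc 8, east 8, south 8
Under OS (3×2), PE[0][0]:
  cycle 0: PE[0][0] → acc 8, east 8, south 1
  cycle 1: PE[0][0] → acc 29, east 3, south 7
Under RS (3×2), PE[0][0]:
  cycle 0: PE[0][0] → acc 8, east 8, south 1
  cycle 1: PE[0][0] → acc 64, east 64, south 8

dataflow = WS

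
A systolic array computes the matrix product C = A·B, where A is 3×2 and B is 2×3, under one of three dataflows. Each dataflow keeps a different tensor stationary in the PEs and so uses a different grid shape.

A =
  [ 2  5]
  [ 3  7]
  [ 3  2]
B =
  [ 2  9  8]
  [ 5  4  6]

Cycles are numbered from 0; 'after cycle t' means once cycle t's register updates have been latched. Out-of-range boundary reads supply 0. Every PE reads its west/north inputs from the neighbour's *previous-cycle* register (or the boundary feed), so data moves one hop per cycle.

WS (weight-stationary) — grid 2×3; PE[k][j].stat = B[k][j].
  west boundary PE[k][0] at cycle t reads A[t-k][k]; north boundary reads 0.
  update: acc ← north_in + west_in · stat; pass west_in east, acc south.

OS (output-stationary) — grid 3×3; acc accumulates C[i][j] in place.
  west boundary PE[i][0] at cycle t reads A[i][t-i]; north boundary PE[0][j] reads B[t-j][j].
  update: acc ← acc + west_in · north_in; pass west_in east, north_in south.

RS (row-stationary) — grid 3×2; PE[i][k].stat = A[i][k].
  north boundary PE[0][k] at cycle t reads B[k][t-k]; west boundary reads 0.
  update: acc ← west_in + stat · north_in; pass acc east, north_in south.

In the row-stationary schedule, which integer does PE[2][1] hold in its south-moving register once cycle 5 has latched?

RS 3×2: PE[2][1] cycle-by-cycle (with neighbour feeds):
  0: (1,1).acc=0  regs=<0,0>
  0: (2,0).acc=0  regs=<0,0>
  0: (2,1).acc=0  regs=<0,0>
  1: (1,1).acc=0  regs=<0,0>
  1: (2,0).acc=0  regs=<0,0>
  1: (2,1).acc=0  regs=<0,0>
  2: (1,1).acc=41  regs=<41,5>
  2: (2,0).acc=6  regs=<6,2>
  2: (2,1).acc=0  regs=<0,0>
  3: (1,1).acc=55  regs=<55,4>
  3: (2,0).acc=27  regs=<27,9>
  3: (2,1).acc=16  regs=<16,5>
  4: (1,1).acc=66  regs=<66,6>
  4: (2,0).acc=24  regs=<24,8>
  4: (2,1).acc=35  regs=<35,4>
  5: (1,1).acc=0  regs=<0,0>
  5: (2,0).acc=0  regs=<0,0>
  5: (2,1).acc=36  regs=<36,6>

register = 6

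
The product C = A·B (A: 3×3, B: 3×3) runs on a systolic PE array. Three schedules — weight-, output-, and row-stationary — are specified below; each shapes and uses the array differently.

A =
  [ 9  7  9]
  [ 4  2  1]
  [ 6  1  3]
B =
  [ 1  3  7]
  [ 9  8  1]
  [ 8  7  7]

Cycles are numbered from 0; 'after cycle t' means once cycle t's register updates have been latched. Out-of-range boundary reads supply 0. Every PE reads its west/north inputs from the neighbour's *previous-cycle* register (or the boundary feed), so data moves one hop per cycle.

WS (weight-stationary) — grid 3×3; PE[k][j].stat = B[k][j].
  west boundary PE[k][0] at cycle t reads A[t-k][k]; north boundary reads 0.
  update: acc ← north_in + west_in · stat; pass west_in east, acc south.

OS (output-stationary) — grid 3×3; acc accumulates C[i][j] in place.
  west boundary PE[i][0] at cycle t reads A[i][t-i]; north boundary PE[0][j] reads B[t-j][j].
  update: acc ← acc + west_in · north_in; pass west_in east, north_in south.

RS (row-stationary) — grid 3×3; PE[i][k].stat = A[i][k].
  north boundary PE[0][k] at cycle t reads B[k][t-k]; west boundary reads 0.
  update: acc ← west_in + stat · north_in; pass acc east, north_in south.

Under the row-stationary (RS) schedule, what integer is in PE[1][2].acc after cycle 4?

PE[1][2].acc = 35

RS (3×3). Following PE[1][2] plus its west/north inputs:
  [0] (0,2) acc=0 (h:0 v:0)
  [0] (1,1) acc=0 (h:0 v:0)
  [0] (1,2) acc=0 (h:0 v:0)
  [1] (0,2) acc=0 (h:0 v:0)
  [1] (1,1) acc=0 (h:0 v:0)
  [1] (1,2) acc=0 (h:0 v:0)
  [2] (0,2) acc=144 (h:144 v:8)
  [2] (1,1) acc=22 (h:22 v:9)
  [2] (1,2) acc=0 (h:0 v:0)
  [3] (0,2) acc=146 (h:146 v:7)
  [3] (1,1) acc=28 (h:28 v:8)
  [3] (1,2) acc=30 (h:30 v:8)
  [4] (0,2) acc=133 (h:133 v:7)
  [4] (1,1) acc=30 (h:30 v:1)
  [4] (1,2) acc=35 (h:35 v:7)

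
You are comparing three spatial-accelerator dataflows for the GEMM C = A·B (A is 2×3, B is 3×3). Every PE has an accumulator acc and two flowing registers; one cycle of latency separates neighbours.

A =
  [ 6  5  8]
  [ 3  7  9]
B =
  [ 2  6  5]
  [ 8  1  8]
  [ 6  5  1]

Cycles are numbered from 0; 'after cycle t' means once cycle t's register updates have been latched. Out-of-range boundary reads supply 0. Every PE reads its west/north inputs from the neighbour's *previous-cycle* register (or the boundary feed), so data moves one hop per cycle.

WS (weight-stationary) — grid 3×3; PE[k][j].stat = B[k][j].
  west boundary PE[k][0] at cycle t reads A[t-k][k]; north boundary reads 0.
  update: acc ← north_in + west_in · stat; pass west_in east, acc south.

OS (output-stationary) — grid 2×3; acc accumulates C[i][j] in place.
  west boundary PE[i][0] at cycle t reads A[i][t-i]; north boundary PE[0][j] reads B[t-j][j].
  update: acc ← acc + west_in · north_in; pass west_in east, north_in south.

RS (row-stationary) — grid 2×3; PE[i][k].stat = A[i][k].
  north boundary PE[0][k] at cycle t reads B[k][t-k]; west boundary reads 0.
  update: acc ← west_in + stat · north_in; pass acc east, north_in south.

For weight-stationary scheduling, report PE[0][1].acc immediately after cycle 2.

PE[0][1].acc = 18

WS 3×3: PE[0][1] cycle-by-cycle (with neighbour feeds):
  0: (0,0).acc=12  regs=<6,12>
  0: (0,1).acc=0  regs=<0,0>
  1: (0,0).acc=6  regs=<3,6>
  1: (0,1).acc=36  regs=<6,36>
  2: (0,0).acc=0  regs=<0,0>
  2: (0,1).acc=18  regs=<3,18>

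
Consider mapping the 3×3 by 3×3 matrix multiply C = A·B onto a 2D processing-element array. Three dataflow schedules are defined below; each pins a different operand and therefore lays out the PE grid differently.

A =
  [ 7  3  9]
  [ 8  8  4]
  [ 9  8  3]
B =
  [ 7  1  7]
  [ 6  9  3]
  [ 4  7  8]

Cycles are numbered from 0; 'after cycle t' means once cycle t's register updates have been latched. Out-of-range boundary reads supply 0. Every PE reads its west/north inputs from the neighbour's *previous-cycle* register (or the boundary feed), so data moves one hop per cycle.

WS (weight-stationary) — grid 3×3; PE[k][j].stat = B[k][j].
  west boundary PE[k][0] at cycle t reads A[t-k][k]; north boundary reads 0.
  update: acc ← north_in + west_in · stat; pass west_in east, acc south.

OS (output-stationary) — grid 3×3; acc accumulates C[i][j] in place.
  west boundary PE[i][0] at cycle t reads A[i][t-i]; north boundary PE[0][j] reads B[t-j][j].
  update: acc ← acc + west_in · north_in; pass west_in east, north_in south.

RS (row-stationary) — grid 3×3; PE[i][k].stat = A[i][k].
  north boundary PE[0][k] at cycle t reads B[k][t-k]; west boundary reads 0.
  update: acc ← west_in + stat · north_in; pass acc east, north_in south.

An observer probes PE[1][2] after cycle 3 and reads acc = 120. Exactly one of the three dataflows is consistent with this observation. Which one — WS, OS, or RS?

Under WS (3×3), PE[1][2]:
  [0] (1,2) acc=0 (h:0 v:0)
  [1] (1,2) acc=0 (h:0 v:0)
  [2] (1,2) acc=0 (h:0 v:0)
  [3] (1,2) acc=58 (h:3 v:58)
Under OS (3×3), PE[1][2]:
  [0] (1,2) acc=0 (h:0 v:0)
  [1] (1,2) acc=0 (h:0 v:0)
  [2] (1,2) acc=0 (h:0 v:0)
  [3] (1,2) acc=56 (h:8 v:7)
Under RS (3×3), PE[1][2]:
  [0] (1,2) acc=0 (h:0 v:0)
  [1] (1,2) acc=0 (h:0 v:0)
  [2] (1,2) acc=0 (h:0 v:0)
  [3] (1,2) acc=120 (h:120 v:4)

dataflow = RS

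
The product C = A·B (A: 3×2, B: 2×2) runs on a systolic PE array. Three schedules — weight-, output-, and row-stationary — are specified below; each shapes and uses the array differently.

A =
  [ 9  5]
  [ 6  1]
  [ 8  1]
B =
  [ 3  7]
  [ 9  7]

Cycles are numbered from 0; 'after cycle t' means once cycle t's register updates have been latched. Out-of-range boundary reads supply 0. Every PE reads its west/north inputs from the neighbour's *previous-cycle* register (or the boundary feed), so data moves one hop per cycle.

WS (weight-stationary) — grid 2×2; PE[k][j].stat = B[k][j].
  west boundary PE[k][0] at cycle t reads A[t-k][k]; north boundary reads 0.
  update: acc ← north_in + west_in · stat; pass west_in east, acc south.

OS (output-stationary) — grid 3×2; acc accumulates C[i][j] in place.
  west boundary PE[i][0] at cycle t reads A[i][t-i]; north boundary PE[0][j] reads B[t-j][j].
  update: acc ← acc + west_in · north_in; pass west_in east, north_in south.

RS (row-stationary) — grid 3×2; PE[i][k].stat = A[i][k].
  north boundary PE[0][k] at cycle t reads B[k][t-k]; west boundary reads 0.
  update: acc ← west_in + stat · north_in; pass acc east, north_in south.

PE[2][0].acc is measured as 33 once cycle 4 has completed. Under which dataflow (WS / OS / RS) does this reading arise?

dataflow = OS

WS: PE[2][0] is outside its 2×2 grid.
OS [3×2] PE[2][0] across cycles:
  c0 r2c0: 0 / 0 / 0
  c1 r2c0: 0 / 0 / 0
  c2 r2c0: 24 / 8 / 3
  c3 r2c0: 33 / 1 / 9
  c4 r2c0: 33 / 0 / 0
RS [3×2] PE[2][0] across cycles:
  c0 r2c0: 0 / 0 / 0
  c1 r2c0: 0 / 0 / 0
  c2 r2c0: 24 / 24 / 3
  c3 r2c0: 56 / 56 / 7
  c4 r2c0: 0 / 0 / 0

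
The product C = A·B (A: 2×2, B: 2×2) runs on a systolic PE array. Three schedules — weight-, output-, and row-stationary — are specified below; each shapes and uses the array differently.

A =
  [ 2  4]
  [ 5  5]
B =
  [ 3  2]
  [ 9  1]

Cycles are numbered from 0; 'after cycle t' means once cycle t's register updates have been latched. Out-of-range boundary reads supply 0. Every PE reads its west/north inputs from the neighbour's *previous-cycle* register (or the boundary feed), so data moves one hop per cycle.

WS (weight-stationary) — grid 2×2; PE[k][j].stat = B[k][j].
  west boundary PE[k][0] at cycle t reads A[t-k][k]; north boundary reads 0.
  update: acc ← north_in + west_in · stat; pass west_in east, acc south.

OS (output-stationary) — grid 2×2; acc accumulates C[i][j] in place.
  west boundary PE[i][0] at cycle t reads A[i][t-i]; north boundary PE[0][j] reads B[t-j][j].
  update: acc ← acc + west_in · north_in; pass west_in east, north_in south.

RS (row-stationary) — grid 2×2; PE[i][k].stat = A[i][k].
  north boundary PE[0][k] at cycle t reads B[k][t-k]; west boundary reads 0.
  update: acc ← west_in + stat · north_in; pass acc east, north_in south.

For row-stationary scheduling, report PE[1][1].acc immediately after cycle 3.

Tracing RS — 2×2 array, target PE[1][1]:
  t=0 PE[0][1]: acc=0 h=0 v=0
  t=0 PE[1][0]: acc=0 h=0 v=0
  t=0 PE[1][1]: acc=0 h=0 v=0
  t=1 PE[0][1]: acc=42 h=42 v=9
  t=1 PE[1][0]: acc=15 h=15 v=3
  t=1 PE[1][1]: acc=0 h=0 v=0
  t=2 PE[0][1]: acc=8 h=8 v=1
  t=2 PE[1][0]: acc=10 h=10 v=2
  t=2 PE[1][1]: acc=60 h=60 v=9
  t=3 PE[0][1]: acc=0 h=0 v=0
  t=3 PE[1][0]: acc=0 h=0 v=0
  t=3 PE[1][1]: acc=15 h=15 v=1

PE[1][1].acc = 15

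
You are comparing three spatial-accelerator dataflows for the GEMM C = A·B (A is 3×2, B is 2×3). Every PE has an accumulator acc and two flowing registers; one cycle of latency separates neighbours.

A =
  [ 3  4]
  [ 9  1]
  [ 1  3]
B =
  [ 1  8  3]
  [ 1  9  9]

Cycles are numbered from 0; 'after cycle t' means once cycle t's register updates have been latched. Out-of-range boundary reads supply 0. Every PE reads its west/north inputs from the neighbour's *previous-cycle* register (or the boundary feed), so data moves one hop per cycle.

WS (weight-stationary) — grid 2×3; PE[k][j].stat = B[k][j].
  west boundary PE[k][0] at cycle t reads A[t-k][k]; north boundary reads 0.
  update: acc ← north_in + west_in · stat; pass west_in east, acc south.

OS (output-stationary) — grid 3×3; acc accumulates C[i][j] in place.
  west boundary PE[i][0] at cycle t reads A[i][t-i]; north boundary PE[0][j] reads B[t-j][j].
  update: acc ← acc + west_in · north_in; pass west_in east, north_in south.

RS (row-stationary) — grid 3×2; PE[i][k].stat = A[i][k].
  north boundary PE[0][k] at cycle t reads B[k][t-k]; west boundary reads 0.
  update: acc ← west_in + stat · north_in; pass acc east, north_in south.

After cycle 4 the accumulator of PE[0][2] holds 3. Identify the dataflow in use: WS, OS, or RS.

dataflow = WS

WS [2×3] PE[0][2] across cycles:
  cycle 0: PE[0][2] → acc 0, east 0, south 0
  cycle 1: PE[0][2] → acc 0, east 0, south 0
  cycle 2: PE[0][2] → acc 9, east 3, south 9
  cycle 3: PE[0][2] → acc 27, east 9, south 27
  cycle 4: PE[0][2] → acc 3, east 1, south 3
OS [3×3] PE[0][2] across cycles:
  cycle 0: PE[0][2] → acc 0, east 0, south 0
  cycle 1: PE[0][2] → acc 0, east 0, south 0
  cycle 2: PE[0][2] → acc 9, east 3, south 3
  cycle 3: PE[0][2] → acc 45, east 4, south 9
  cycle 4: PE[0][2] → acc 45, east 0, south 0
RS: PE[0][2] is outside its 3×2 grid.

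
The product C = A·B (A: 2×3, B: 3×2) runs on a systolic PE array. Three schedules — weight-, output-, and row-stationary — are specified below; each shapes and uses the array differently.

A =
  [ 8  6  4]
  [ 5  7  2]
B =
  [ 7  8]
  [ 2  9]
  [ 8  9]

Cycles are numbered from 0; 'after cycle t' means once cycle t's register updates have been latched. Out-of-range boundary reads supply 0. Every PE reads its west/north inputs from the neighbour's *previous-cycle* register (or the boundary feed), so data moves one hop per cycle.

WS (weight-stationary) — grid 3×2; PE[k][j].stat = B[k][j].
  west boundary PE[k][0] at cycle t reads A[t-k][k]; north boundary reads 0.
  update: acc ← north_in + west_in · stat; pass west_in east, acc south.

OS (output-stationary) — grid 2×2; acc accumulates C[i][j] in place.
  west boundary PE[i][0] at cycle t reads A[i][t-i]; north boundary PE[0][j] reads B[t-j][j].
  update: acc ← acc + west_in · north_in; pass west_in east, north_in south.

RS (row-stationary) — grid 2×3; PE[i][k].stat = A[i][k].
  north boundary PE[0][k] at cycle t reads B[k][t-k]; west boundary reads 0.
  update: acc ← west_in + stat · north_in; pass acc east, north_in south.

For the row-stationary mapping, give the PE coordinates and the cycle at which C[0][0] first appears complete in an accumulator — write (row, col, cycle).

(row, col, cycle) = (0, 2, 2)

Under RS, C[0][0] lands at PE[0][2]:
  after 0 — PE[0][2] acc=0, pass-E 0, pass-S 0
  after 1 — PE[0][2] acc=0, pass-E 0, pass-S 0
  after 2 — PE[0][2] acc=100, pass-E 100, pass-S 8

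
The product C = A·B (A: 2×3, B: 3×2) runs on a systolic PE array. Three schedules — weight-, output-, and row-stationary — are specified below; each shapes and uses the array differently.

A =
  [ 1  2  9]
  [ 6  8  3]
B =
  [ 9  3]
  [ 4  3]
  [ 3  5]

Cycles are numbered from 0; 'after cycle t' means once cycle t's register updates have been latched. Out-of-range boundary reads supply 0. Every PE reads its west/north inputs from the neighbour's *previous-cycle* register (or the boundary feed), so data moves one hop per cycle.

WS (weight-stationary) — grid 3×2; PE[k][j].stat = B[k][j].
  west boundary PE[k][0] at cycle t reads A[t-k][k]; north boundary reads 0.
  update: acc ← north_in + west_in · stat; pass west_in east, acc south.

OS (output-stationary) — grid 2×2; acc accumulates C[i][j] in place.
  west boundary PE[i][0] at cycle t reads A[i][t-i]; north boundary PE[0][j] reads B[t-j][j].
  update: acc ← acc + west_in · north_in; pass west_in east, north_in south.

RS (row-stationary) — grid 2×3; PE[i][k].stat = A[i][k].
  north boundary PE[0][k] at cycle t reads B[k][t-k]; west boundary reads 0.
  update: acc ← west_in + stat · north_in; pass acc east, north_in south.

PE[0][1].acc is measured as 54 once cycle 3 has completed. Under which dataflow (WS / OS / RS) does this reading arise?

Under WS (3×2), PE[0][1]:
  0: (0,1).acc=0  regs=<0,0>
  1: (0,1).acc=3  regs=<1,3>
  2: (0,1).acc=18  regs=<6,18>
  3: (0,1).acc=0  regs=<0,0>
Under OS (2×2), PE[0][1]:
  0: (0,1).acc=0  regs=<0,0>
  1: (0,1).acc=3  regs=<1,3>
  2: (0,1).acc=9  regs=<2,3>
  3: (0,1).acc=54  regs=<9,5>
Under RS (2×3), PE[0][1]:
  0: (0,1).acc=0  regs=<0,0>
  1: (0,1).acc=17  regs=<17,4>
  2: (0,1).acc=9  regs=<9,3>
  3: (0,1).acc=0  regs=<0,0>

dataflow = OS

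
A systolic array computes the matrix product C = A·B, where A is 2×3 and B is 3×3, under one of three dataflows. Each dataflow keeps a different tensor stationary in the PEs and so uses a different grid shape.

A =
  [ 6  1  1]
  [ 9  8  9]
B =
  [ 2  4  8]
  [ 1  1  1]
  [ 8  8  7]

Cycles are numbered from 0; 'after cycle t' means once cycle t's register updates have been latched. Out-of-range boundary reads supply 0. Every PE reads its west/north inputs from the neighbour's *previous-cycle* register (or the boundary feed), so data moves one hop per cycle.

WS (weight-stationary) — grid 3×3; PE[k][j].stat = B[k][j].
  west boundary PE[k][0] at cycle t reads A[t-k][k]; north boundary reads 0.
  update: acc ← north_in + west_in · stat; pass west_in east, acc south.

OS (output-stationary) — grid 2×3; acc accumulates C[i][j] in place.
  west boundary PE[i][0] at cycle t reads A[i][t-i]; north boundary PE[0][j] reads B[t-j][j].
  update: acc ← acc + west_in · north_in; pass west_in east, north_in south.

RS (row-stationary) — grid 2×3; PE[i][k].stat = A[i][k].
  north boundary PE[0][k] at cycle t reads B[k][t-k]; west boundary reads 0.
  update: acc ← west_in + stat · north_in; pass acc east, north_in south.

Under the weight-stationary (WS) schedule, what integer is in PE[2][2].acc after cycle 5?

WS on a 3×3 grid — tracing PE[2][2] and its feeders:
  0: (1,2).acc=0  regs=<0,0>
  0: (2,1).acc=0  regs=<0,0>
  0: (2,2).acc=0  regs=<0,0>
  1: (1,2).acc=0  regs=<0,0>
  1: (2,1).acc=0  regs=<0,0>
  1: (2,2).acc=0  regs=<0,0>
  2: (1,2).acc=0  regs=<0,0>
  2: (2,1).acc=0  regs=<0,0>
  2: (2,2).acc=0  regs=<0,0>
  3: (1,2).acc=49  regs=<1,49>
  3: (2,1).acc=33  regs=<1,33>
  3: (2,2).acc=0  regs=<0,0>
  4: (1,2).acc=80  regs=<8,80>
  4: (2,1).acc=116  regs=<9,116>
  4: (2,2).acc=56  regs=<1,56>
  5: (1,2).acc=0  regs=<0,0>
  5: (2,1).acc=0  regs=<0,0>
  5: (2,2).acc=143  regs=<9,143>

PE[2][2].acc = 143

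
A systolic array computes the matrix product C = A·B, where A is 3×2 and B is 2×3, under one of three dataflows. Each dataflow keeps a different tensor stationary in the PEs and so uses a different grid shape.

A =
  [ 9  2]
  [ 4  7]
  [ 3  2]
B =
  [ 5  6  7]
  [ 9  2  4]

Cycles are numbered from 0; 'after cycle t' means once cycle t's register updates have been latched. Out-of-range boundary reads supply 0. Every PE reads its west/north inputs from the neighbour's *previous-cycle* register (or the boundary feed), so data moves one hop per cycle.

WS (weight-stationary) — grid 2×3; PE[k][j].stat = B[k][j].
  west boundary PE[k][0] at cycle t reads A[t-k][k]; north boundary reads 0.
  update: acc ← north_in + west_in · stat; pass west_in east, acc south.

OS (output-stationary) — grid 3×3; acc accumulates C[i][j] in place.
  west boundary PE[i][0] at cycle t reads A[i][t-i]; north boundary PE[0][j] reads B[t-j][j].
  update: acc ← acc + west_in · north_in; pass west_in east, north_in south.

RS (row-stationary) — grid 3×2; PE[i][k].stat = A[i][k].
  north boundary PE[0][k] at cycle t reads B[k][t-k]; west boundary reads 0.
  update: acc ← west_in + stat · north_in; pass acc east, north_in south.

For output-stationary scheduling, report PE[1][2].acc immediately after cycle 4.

PE[1][2].acc = 56

OS 3×3: PE[1][2] cycle-by-cycle (with neighbour feeds):
  t=0 PE[0][2]: acc=0 h=0 v=0
  t=0 PE[1][1]: acc=0 h=0 v=0
  t=0 PE[1][2]: acc=0 h=0 v=0
  t=1 PE[0][2]: acc=0 h=0 v=0
  t=1 PE[1][1]: acc=0 h=0 v=0
  t=1 PE[1][2]: acc=0 h=0 v=0
  t=2 PE[0][2]: acc=63 h=9 v=7
  t=2 PE[1][1]: acc=24 h=4 v=6
  t=2 PE[1][2]: acc=0 h=0 v=0
  t=3 PE[0][2]: acc=71 h=2 v=4
  t=3 PE[1][1]: acc=38 h=7 v=2
  t=3 PE[1][2]: acc=28 h=4 v=7
  t=4 PE[0][2]: acc=71 h=0 v=0
  t=4 PE[1][1]: acc=38 h=0 v=0
  t=4 PE[1][2]: acc=56 h=7 v=4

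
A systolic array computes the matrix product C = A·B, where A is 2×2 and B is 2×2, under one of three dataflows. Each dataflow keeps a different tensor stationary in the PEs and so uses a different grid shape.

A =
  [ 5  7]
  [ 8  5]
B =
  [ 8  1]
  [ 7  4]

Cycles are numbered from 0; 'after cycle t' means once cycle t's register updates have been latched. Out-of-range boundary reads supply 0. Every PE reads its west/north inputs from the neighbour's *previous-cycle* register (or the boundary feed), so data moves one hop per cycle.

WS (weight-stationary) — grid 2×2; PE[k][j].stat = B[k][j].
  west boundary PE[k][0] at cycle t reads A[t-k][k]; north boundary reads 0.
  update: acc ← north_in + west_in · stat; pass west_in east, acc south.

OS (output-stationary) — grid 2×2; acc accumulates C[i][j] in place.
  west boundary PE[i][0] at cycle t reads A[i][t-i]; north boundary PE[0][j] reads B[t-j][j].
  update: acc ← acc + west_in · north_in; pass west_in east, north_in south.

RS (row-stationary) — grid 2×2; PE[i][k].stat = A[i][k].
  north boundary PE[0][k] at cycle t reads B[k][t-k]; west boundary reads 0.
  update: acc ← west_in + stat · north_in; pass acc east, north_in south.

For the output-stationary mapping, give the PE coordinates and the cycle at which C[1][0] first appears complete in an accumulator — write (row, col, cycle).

(row, col, cycle) = (1, 0, 2)

Under OS, C[1][0] lands at PE[1][0]:
  after 0 — PE[1][0] acc=0, pass-E 0, pass-S 0
  after 1 — PE[1][0] acc=64, pass-E 8, pass-S 8
  after 2 — PE[1][0] acc=99, pass-E 5, pass-S 7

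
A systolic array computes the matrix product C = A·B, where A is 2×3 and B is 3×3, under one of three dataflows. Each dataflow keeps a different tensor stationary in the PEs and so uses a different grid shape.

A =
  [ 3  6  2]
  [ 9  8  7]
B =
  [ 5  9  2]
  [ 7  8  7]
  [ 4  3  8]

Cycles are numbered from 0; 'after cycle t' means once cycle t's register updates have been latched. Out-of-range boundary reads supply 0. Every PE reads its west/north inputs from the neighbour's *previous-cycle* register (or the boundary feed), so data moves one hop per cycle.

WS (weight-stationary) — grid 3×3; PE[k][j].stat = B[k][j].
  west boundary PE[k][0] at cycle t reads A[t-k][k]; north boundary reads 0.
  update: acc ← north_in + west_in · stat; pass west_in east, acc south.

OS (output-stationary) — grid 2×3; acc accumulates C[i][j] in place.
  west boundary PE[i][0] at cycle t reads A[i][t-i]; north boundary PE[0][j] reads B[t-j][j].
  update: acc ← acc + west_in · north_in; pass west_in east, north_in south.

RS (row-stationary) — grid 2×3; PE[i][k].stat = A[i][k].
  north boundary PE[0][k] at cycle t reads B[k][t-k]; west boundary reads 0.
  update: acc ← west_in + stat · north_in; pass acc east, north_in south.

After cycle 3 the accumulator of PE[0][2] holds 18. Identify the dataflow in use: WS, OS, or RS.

Under WS (3×3), PE[0][2]:
  t=0 PE[0][2]: acc=0 h=0 v=0
  t=1 PE[0][2]: acc=0 h=0 v=0
  t=2 PE[0][2]: acc=6 h=3 v=6
  t=3 PE[0][2]: acc=18 h=9 v=18
Under OS (2×3), PE[0][2]:
  t=0 PE[0][2]: acc=0 h=0 v=0
  t=1 PE[0][2]: acc=0 h=0 v=0
  t=2 PE[0][2]: acc=6 h=3 v=2
  t=3 PE[0][2]: acc=48 h=6 v=7
Under RS (2×3), PE[0][2]:
  t=0 PE[0][2]: acc=0 h=0 v=0
  t=1 PE[0][2]: acc=0 h=0 v=0
  t=2 PE[0][2]: acc=65 h=65 v=4
  t=3 PE[0][2]: acc=81 h=81 v=3

dataflow = WS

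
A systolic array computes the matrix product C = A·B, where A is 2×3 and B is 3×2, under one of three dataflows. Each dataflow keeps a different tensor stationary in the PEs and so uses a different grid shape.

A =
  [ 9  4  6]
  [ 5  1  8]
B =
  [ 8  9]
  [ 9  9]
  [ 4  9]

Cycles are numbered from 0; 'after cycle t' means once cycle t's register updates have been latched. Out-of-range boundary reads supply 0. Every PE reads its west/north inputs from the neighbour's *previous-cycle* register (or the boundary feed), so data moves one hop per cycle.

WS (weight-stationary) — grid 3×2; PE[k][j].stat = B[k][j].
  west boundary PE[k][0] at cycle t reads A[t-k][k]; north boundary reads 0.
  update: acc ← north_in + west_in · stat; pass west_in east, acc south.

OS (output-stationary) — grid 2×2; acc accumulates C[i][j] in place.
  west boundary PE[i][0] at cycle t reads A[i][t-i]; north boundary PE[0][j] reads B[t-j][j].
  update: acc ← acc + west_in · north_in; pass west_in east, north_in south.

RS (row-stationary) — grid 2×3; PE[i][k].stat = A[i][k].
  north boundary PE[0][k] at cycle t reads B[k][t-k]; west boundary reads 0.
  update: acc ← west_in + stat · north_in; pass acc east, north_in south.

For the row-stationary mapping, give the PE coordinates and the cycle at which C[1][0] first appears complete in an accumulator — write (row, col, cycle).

Under RS, C[1][0] lands at PE[1][2]:
  c0 r1c2: 0 / 0 / 0
  c1 r1c2: 0 / 0 / 0
  c2 r1c2: 0 / 0 / 0
  c3 r1c2: 81 / 81 / 4

(row, col, cycle) = (1, 2, 3)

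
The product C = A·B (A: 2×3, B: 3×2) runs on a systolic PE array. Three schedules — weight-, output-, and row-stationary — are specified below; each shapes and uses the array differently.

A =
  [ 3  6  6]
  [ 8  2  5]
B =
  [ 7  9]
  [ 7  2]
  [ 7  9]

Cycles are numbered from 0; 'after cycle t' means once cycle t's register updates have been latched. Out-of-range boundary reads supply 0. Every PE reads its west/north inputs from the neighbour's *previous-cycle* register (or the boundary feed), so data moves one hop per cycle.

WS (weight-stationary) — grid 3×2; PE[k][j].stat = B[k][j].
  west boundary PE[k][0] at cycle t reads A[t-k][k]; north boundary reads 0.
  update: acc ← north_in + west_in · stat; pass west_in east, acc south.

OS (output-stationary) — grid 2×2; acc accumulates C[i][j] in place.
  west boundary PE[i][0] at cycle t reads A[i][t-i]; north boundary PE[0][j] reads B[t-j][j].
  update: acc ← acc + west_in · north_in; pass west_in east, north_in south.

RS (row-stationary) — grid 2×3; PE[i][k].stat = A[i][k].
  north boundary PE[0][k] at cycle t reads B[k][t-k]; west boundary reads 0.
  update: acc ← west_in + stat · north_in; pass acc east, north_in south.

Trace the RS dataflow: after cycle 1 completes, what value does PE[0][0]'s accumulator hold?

RS on a 2×3 grid — tracing PE[0][0] and its feeders:
  after 0 — PE[0][0] acc=21, pass-E 21, pass-S 7
  after 1 — PE[0][0] acc=27, pass-E 27, pass-S 9

PE[0][0].acc = 27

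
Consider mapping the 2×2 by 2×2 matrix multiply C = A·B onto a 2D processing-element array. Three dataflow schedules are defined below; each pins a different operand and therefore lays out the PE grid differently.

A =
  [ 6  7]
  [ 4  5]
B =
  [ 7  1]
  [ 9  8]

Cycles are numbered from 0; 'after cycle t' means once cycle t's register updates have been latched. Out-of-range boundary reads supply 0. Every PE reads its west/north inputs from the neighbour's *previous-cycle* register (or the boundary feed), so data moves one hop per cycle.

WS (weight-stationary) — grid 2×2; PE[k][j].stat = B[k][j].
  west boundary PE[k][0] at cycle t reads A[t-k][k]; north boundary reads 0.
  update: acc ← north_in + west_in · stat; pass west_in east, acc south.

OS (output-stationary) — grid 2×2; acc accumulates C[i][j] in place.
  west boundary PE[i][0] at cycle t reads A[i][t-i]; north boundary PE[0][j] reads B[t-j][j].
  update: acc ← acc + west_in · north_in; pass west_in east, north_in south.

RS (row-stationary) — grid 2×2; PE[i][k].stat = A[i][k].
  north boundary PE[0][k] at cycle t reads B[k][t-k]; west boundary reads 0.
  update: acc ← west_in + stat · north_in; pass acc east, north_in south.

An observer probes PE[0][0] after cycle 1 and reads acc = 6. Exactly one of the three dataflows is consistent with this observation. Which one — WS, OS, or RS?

dataflow = RS

— WS: 2×2; PE[0][0] trace:
  cycle 0: PE[0][0] → acc 42, east 6, south 42
  cycle 1: PE[0][0] → acc 28, east 4, south 28
— OS: 2×2; PE[0][0] trace:
  cycle 0: PE[0][0] → acc 42, east 6, south 7
  cycle 1: PE[0][0] → acc 105, east 7, south 9
— RS: 2×2; PE[0][0] trace:
  cycle 0: PE[0][0] → acc 42, east 42, south 7
  cycle 1: PE[0][0] → acc 6, east 6, south 1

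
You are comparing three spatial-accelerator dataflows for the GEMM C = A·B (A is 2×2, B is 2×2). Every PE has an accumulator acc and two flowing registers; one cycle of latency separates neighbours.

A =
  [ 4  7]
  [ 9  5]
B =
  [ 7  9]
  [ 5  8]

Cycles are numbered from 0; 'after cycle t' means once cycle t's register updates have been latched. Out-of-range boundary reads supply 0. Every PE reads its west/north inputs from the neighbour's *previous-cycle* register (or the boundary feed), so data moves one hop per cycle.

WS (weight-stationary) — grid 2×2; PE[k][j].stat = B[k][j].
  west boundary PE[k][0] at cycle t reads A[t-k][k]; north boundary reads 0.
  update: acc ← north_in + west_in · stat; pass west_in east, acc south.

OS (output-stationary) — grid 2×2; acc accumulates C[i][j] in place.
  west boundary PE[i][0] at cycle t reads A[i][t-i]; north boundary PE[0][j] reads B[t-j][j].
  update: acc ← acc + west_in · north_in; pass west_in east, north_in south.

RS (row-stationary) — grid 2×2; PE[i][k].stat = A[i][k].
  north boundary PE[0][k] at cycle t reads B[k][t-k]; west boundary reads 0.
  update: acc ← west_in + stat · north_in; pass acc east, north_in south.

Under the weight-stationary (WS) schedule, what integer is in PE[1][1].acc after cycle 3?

WS (2×2). Following PE[1][1] plus its west/north inputs:
  0: (0,1).acc=0  regs=<0,0>
  0: (1,0).acc=0  regs=<0,0>
  0: (1,1).acc=0  regs=<0,0>
  1: (0,1).acc=36  regs=<4,36>
  1: (1,0).acc=63  regs=<7,63>
  1: (1,1).acc=0  regs=<0,0>
  2: (0,1).acc=81  regs=<9,81>
  2: (1,0).acc=88  regs=<5,88>
  2: (1,1).acc=92  regs=<7,92>
  3: (0,1).acc=0  regs=<0,0>
  3: (1,0).acc=0  regs=<0,0>
  3: (1,1).acc=121  regs=<5,121>

PE[1][1].acc = 121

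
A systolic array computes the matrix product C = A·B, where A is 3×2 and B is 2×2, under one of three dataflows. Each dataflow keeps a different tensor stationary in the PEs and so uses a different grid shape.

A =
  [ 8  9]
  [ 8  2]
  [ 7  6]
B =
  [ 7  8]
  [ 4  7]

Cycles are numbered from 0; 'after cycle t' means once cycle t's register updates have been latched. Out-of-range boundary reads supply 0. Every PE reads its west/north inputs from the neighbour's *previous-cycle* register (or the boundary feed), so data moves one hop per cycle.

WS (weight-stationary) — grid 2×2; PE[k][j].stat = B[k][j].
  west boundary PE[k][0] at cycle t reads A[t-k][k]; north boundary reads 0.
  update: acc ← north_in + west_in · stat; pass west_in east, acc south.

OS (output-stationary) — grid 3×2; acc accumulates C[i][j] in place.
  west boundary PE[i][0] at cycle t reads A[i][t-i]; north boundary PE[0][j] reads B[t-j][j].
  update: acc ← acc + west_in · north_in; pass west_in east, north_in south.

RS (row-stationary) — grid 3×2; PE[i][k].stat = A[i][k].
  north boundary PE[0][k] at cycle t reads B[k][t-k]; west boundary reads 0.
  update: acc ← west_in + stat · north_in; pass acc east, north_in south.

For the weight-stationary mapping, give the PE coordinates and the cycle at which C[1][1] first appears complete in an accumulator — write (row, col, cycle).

(row, col, cycle) = (1, 1, 3)

WS — PE[1][1] is where C[1][1] collects:
  [0] (1,1) acc=0 (h:0 v:0)
  [1] (1,1) acc=0 (h:0 v:0)
  [2] (1,1) acc=127 (h:9 v:127)
  [3] (1,1) acc=78 (h:2 v:78)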